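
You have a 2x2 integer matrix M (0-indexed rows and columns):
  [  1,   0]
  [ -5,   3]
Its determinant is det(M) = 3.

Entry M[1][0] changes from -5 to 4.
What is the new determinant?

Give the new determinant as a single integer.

Answer: 3

Derivation:
det is linear in row 1: changing M[1][0] by delta changes det by delta * cofactor(1,0).
Cofactor C_10 = (-1)^(1+0) * minor(1,0) = 0
Entry delta = 4 - -5 = 9
Det delta = 9 * 0 = 0
New det = 3 + 0 = 3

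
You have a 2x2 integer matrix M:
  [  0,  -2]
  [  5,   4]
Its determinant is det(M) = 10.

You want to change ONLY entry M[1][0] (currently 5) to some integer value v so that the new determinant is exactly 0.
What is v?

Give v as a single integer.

Answer: 0

Derivation:
det is linear in entry M[1][0]: det = old_det + (v - 5) * C_10
Cofactor C_10 = 2
Want det = 0: 10 + (v - 5) * 2 = 0
  (v - 5) = -10 / 2 = -5
  v = 5 + (-5) = 0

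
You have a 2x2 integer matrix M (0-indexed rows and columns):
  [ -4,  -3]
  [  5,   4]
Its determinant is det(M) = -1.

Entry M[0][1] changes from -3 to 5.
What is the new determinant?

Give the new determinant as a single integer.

det is linear in row 0: changing M[0][1] by delta changes det by delta * cofactor(0,1).
Cofactor C_01 = (-1)^(0+1) * minor(0,1) = -5
Entry delta = 5 - -3 = 8
Det delta = 8 * -5 = -40
New det = -1 + -40 = -41

Answer: -41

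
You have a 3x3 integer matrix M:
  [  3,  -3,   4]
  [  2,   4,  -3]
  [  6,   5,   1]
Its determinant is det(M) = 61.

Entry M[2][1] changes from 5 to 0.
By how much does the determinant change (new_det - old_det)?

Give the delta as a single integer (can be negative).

Answer: -85

Derivation:
Cofactor C_21 = 17
Entry delta = 0 - 5 = -5
Det delta = entry_delta * cofactor = -5 * 17 = -85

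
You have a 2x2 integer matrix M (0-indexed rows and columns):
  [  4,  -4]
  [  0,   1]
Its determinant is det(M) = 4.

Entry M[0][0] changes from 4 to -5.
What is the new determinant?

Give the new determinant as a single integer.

Answer: -5

Derivation:
det is linear in row 0: changing M[0][0] by delta changes det by delta * cofactor(0,0).
Cofactor C_00 = (-1)^(0+0) * minor(0,0) = 1
Entry delta = -5 - 4 = -9
Det delta = -9 * 1 = -9
New det = 4 + -9 = -5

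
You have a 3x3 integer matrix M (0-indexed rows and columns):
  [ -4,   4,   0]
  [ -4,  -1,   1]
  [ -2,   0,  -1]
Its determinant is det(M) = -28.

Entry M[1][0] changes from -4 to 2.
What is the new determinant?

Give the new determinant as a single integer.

det is linear in row 1: changing M[1][0] by delta changes det by delta * cofactor(1,0).
Cofactor C_10 = (-1)^(1+0) * minor(1,0) = 4
Entry delta = 2 - -4 = 6
Det delta = 6 * 4 = 24
New det = -28 + 24 = -4

Answer: -4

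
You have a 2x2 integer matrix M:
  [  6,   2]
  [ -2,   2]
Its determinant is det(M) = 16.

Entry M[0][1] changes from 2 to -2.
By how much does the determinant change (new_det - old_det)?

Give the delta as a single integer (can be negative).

Cofactor C_01 = 2
Entry delta = -2 - 2 = -4
Det delta = entry_delta * cofactor = -4 * 2 = -8

Answer: -8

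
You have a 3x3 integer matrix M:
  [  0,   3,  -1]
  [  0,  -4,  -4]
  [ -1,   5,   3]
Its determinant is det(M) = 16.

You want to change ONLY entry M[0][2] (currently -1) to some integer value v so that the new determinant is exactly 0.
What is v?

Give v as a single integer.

Answer: 3

Derivation:
det is linear in entry M[0][2]: det = old_det + (v - -1) * C_02
Cofactor C_02 = -4
Want det = 0: 16 + (v - -1) * -4 = 0
  (v - -1) = -16 / -4 = 4
  v = -1 + (4) = 3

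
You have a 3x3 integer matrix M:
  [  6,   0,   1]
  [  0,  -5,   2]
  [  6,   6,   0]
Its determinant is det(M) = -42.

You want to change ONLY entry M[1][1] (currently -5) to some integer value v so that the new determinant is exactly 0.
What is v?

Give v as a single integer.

Answer: -12

Derivation:
det is linear in entry M[1][1]: det = old_det + (v - -5) * C_11
Cofactor C_11 = -6
Want det = 0: -42 + (v - -5) * -6 = 0
  (v - -5) = 42 / -6 = -7
  v = -5 + (-7) = -12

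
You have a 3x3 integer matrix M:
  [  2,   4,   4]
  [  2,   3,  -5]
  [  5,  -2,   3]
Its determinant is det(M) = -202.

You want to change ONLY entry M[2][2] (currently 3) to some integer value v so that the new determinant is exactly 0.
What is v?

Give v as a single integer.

det is linear in entry M[2][2]: det = old_det + (v - 3) * C_22
Cofactor C_22 = -2
Want det = 0: -202 + (v - 3) * -2 = 0
  (v - 3) = 202 / -2 = -101
  v = 3 + (-101) = -98

Answer: -98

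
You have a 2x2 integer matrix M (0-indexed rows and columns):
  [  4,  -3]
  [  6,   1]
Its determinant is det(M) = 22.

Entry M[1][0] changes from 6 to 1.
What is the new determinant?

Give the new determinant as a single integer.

det is linear in row 1: changing M[1][0] by delta changes det by delta * cofactor(1,0).
Cofactor C_10 = (-1)^(1+0) * minor(1,0) = 3
Entry delta = 1 - 6 = -5
Det delta = -5 * 3 = -15
New det = 22 + -15 = 7

Answer: 7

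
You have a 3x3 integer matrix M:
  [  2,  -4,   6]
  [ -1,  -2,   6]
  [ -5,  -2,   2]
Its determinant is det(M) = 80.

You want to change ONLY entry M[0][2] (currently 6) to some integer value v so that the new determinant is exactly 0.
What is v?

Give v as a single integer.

Answer: 16

Derivation:
det is linear in entry M[0][2]: det = old_det + (v - 6) * C_02
Cofactor C_02 = -8
Want det = 0: 80 + (v - 6) * -8 = 0
  (v - 6) = -80 / -8 = 10
  v = 6 + (10) = 16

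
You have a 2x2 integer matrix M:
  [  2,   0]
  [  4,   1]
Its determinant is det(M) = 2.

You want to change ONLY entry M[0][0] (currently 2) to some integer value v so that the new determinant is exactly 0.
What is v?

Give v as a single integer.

Answer: 0

Derivation:
det is linear in entry M[0][0]: det = old_det + (v - 2) * C_00
Cofactor C_00 = 1
Want det = 0: 2 + (v - 2) * 1 = 0
  (v - 2) = -2 / 1 = -2
  v = 2 + (-2) = 0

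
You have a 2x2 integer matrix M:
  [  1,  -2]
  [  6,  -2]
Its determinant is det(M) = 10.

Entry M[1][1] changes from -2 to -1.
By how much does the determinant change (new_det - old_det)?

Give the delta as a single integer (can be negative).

Cofactor C_11 = 1
Entry delta = -1 - -2 = 1
Det delta = entry_delta * cofactor = 1 * 1 = 1

Answer: 1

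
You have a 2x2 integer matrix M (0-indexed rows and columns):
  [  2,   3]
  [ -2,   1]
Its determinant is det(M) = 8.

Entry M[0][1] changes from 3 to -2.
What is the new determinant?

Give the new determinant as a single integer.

Answer: -2

Derivation:
det is linear in row 0: changing M[0][1] by delta changes det by delta * cofactor(0,1).
Cofactor C_01 = (-1)^(0+1) * minor(0,1) = 2
Entry delta = -2 - 3 = -5
Det delta = -5 * 2 = -10
New det = 8 + -10 = -2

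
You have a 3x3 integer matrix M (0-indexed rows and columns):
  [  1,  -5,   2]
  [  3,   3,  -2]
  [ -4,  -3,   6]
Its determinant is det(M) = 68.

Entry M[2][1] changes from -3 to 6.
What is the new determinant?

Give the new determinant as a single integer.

det is linear in row 2: changing M[2][1] by delta changes det by delta * cofactor(2,1).
Cofactor C_21 = (-1)^(2+1) * minor(2,1) = 8
Entry delta = 6 - -3 = 9
Det delta = 9 * 8 = 72
New det = 68 + 72 = 140

Answer: 140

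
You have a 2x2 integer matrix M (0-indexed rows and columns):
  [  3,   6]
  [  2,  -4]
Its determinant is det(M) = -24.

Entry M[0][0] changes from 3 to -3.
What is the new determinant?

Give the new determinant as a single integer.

det is linear in row 0: changing M[0][0] by delta changes det by delta * cofactor(0,0).
Cofactor C_00 = (-1)^(0+0) * minor(0,0) = -4
Entry delta = -3 - 3 = -6
Det delta = -6 * -4 = 24
New det = -24 + 24 = 0

Answer: 0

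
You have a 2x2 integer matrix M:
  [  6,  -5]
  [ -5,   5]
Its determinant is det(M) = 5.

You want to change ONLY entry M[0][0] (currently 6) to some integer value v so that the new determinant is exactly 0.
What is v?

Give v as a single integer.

det is linear in entry M[0][0]: det = old_det + (v - 6) * C_00
Cofactor C_00 = 5
Want det = 0: 5 + (v - 6) * 5 = 0
  (v - 6) = -5 / 5 = -1
  v = 6 + (-1) = 5

Answer: 5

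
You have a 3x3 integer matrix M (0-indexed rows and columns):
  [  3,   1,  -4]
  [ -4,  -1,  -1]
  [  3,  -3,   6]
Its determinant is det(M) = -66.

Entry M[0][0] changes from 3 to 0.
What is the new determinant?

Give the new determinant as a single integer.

det is linear in row 0: changing M[0][0] by delta changes det by delta * cofactor(0,0).
Cofactor C_00 = (-1)^(0+0) * minor(0,0) = -9
Entry delta = 0 - 3 = -3
Det delta = -3 * -9 = 27
New det = -66 + 27 = -39

Answer: -39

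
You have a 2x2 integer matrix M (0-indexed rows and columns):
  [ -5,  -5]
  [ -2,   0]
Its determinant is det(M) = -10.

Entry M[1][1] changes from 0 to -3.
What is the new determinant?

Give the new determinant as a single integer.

det is linear in row 1: changing M[1][1] by delta changes det by delta * cofactor(1,1).
Cofactor C_11 = (-1)^(1+1) * minor(1,1) = -5
Entry delta = -3 - 0 = -3
Det delta = -3 * -5 = 15
New det = -10 + 15 = 5

Answer: 5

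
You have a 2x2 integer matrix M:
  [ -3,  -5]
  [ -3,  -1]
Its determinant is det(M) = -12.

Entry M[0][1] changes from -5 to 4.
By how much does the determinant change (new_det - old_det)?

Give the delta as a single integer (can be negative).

Cofactor C_01 = 3
Entry delta = 4 - -5 = 9
Det delta = entry_delta * cofactor = 9 * 3 = 27

Answer: 27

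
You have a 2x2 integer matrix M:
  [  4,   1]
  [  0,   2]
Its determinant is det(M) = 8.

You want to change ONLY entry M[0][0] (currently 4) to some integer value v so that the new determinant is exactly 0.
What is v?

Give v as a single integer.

Answer: 0

Derivation:
det is linear in entry M[0][0]: det = old_det + (v - 4) * C_00
Cofactor C_00 = 2
Want det = 0: 8 + (v - 4) * 2 = 0
  (v - 4) = -8 / 2 = -4
  v = 4 + (-4) = 0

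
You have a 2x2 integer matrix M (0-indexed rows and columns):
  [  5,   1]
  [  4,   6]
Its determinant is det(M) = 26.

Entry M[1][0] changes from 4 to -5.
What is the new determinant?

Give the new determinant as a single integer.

det is linear in row 1: changing M[1][0] by delta changes det by delta * cofactor(1,0).
Cofactor C_10 = (-1)^(1+0) * minor(1,0) = -1
Entry delta = -5 - 4 = -9
Det delta = -9 * -1 = 9
New det = 26 + 9 = 35

Answer: 35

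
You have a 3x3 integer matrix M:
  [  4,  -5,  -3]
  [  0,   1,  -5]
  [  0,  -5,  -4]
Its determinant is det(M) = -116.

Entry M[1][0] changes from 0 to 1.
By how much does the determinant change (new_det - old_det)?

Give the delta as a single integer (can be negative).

Cofactor C_10 = -5
Entry delta = 1 - 0 = 1
Det delta = entry_delta * cofactor = 1 * -5 = -5

Answer: -5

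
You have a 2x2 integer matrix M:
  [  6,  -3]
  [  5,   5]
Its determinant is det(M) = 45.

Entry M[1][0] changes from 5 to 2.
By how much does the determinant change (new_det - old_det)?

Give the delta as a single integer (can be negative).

Answer: -9

Derivation:
Cofactor C_10 = 3
Entry delta = 2 - 5 = -3
Det delta = entry_delta * cofactor = -3 * 3 = -9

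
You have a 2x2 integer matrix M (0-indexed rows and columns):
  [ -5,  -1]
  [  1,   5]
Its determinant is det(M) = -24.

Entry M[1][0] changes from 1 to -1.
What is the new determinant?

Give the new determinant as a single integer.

Answer: -26

Derivation:
det is linear in row 1: changing M[1][0] by delta changes det by delta * cofactor(1,0).
Cofactor C_10 = (-1)^(1+0) * minor(1,0) = 1
Entry delta = -1 - 1 = -2
Det delta = -2 * 1 = -2
New det = -24 + -2 = -26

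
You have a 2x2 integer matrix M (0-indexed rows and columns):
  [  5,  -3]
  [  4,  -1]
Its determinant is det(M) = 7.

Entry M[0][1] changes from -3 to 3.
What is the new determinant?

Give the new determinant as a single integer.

det is linear in row 0: changing M[0][1] by delta changes det by delta * cofactor(0,1).
Cofactor C_01 = (-1)^(0+1) * minor(0,1) = -4
Entry delta = 3 - -3 = 6
Det delta = 6 * -4 = -24
New det = 7 + -24 = -17

Answer: -17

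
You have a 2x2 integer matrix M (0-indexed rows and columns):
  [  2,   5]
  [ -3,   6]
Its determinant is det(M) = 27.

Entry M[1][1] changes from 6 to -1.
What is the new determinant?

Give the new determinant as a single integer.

det is linear in row 1: changing M[1][1] by delta changes det by delta * cofactor(1,1).
Cofactor C_11 = (-1)^(1+1) * minor(1,1) = 2
Entry delta = -1 - 6 = -7
Det delta = -7 * 2 = -14
New det = 27 + -14 = 13

Answer: 13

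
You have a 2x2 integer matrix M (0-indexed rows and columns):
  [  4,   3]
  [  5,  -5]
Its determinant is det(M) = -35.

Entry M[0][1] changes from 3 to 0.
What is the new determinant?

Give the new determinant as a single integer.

det is linear in row 0: changing M[0][1] by delta changes det by delta * cofactor(0,1).
Cofactor C_01 = (-1)^(0+1) * minor(0,1) = -5
Entry delta = 0 - 3 = -3
Det delta = -3 * -5 = 15
New det = -35 + 15 = -20

Answer: -20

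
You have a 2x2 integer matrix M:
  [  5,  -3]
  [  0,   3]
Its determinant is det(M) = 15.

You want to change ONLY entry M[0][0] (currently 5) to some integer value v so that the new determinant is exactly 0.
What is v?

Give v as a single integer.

det is linear in entry M[0][0]: det = old_det + (v - 5) * C_00
Cofactor C_00 = 3
Want det = 0: 15 + (v - 5) * 3 = 0
  (v - 5) = -15 / 3 = -5
  v = 5 + (-5) = 0

Answer: 0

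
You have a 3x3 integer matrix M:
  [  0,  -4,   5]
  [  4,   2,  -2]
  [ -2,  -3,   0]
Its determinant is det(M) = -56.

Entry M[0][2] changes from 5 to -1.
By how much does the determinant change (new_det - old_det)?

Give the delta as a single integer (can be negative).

Cofactor C_02 = -8
Entry delta = -1 - 5 = -6
Det delta = entry_delta * cofactor = -6 * -8 = 48

Answer: 48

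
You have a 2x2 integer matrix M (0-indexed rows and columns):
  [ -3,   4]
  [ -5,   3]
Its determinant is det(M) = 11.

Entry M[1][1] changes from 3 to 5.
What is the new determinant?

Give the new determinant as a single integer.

Answer: 5

Derivation:
det is linear in row 1: changing M[1][1] by delta changes det by delta * cofactor(1,1).
Cofactor C_11 = (-1)^(1+1) * minor(1,1) = -3
Entry delta = 5 - 3 = 2
Det delta = 2 * -3 = -6
New det = 11 + -6 = 5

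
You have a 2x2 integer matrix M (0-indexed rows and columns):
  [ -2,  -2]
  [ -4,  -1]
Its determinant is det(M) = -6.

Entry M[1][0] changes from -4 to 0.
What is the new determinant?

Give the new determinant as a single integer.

det is linear in row 1: changing M[1][0] by delta changes det by delta * cofactor(1,0).
Cofactor C_10 = (-1)^(1+0) * minor(1,0) = 2
Entry delta = 0 - -4 = 4
Det delta = 4 * 2 = 8
New det = -6 + 8 = 2

Answer: 2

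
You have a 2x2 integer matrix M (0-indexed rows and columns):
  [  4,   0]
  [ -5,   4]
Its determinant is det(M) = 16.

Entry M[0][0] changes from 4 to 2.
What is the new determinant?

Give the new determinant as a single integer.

det is linear in row 0: changing M[0][0] by delta changes det by delta * cofactor(0,0).
Cofactor C_00 = (-1)^(0+0) * minor(0,0) = 4
Entry delta = 2 - 4 = -2
Det delta = -2 * 4 = -8
New det = 16 + -8 = 8

Answer: 8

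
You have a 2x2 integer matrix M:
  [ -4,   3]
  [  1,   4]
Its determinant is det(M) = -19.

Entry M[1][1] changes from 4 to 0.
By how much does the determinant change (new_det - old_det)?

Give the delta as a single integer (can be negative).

Cofactor C_11 = -4
Entry delta = 0 - 4 = -4
Det delta = entry_delta * cofactor = -4 * -4 = 16

Answer: 16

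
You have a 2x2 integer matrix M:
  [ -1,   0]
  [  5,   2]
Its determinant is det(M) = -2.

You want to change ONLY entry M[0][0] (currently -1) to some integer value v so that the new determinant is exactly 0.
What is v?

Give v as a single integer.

Answer: 0

Derivation:
det is linear in entry M[0][0]: det = old_det + (v - -1) * C_00
Cofactor C_00 = 2
Want det = 0: -2 + (v - -1) * 2 = 0
  (v - -1) = 2 / 2 = 1
  v = -1 + (1) = 0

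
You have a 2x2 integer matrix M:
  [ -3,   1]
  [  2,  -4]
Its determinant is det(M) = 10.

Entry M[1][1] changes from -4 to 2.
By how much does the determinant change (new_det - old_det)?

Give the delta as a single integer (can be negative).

Answer: -18

Derivation:
Cofactor C_11 = -3
Entry delta = 2 - -4 = 6
Det delta = entry_delta * cofactor = 6 * -3 = -18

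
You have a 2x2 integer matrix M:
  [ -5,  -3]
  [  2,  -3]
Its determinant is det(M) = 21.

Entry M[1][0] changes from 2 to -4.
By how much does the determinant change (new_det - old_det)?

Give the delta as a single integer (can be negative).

Cofactor C_10 = 3
Entry delta = -4 - 2 = -6
Det delta = entry_delta * cofactor = -6 * 3 = -18

Answer: -18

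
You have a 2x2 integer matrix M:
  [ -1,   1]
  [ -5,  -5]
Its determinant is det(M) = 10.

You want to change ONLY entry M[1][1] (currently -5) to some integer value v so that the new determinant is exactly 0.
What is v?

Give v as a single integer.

det is linear in entry M[1][1]: det = old_det + (v - -5) * C_11
Cofactor C_11 = -1
Want det = 0: 10 + (v - -5) * -1 = 0
  (v - -5) = -10 / -1 = 10
  v = -5 + (10) = 5

Answer: 5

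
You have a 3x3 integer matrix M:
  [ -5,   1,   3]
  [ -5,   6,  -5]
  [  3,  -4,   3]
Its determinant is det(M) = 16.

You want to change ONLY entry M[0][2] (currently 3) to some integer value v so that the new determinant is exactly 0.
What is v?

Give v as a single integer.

det is linear in entry M[0][2]: det = old_det + (v - 3) * C_02
Cofactor C_02 = 2
Want det = 0: 16 + (v - 3) * 2 = 0
  (v - 3) = -16 / 2 = -8
  v = 3 + (-8) = -5

Answer: -5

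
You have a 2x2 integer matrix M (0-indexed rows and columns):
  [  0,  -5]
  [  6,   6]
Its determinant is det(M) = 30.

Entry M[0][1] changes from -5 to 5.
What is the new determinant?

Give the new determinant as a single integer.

Answer: -30

Derivation:
det is linear in row 0: changing M[0][1] by delta changes det by delta * cofactor(0,1).
Cofactor C_01 = (-1)^(0+1) * minor(0,1) = -6
Entry delta = 5 - -5 = 10
Det delta = 10 * -6 = -60
New det = 30 + -60 = -30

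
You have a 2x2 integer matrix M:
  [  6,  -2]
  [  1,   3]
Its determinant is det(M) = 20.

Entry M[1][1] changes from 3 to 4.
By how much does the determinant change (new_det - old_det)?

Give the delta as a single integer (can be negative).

Cofactor C_11 = 6
Entry delta = 4 - 3 = 1
Det delta = entry_delta * cofactor = 1 * 6 = 6

Answer: 6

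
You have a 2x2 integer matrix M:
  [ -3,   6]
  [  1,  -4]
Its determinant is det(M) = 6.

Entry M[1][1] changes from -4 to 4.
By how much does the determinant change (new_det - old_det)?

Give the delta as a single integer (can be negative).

Answer: -24

Derivation:
Cofactor C_11 = -3
Entry delta = 4 - -4 = 8
Det delta = entry_delta * cofactor = 8 * -3 = -24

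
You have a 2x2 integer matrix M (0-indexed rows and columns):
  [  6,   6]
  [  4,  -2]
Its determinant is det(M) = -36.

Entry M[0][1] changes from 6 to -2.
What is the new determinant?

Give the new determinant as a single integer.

Answer: -4

Derivation:
det is linear in row 0: changing M[0][1] by delta changes det by delta * cofactor(0,1).
Cofactor C_01 = (-1)^(0+1) * minor(0,1) = -4
Entry delta = -2 - 6 = -8
Det delta = -8 * -4 = 32
New det = -36 + 32 = -4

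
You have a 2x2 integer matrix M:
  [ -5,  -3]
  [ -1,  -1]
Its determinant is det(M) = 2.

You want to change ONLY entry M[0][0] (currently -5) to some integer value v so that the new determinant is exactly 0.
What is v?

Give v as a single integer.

Answer: -3

Derivation:
det is linear in entry M[0][0]: det = old_det + (v - -5) * C_00
Cofactor C_00 = -1
Want det = 0: 2 + (v - -5) * -1 = 0
  (v - -5) = -2 / -1 = 2
  v = -5 + (2) = -3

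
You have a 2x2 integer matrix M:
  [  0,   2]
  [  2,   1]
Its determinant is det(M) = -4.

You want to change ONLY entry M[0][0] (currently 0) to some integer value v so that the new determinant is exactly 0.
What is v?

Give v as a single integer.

Answer: 4

Derivation:
det is linear in entry M[0][0]: det = old_det + (v - 0) * C_00
Cofactor C_00 = 1
Want det = 0: -4 + (v - 0) * 1 = 0
  (v - 0) = 4 / 1 = 4
  v = 0 + (4) = 4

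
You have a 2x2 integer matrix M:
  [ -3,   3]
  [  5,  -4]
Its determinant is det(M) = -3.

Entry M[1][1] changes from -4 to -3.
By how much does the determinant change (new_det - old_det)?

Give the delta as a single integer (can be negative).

Answer: -3

Derivation:
Cofactor C_11 = -3
Entry delta = -3 - -4 = 1
Det delta = entry_delta * cofactor = 1 * -3 = -3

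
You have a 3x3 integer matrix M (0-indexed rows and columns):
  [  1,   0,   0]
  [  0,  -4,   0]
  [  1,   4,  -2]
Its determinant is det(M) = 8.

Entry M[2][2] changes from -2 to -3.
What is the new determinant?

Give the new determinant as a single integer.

Answer: 12

Derivation:
det is linear in row 2: changing M[2][2] by delta changes det by delta * cofactor(2,2).
Cofactor C_22 = (-1)^(2+2) * minor(2,2) = -4
Entry delta = -3 - -2 = -1
Det delta = -1 * -4 = 4
New det = 8 + 4 = 12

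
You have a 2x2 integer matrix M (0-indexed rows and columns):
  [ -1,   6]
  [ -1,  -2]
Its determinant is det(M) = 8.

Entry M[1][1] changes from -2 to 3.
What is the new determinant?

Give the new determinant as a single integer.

Answer: 3

Derivation:
det is linear in row 1: changing M[1][1] by delta changes det by delta * cofactor(1,1).
Cofactor C_11 = (-1)^(1+1) * minor(1,1) = -1
Entry delta = 3 - -2 = 5
Det delta = 5 * -1 = -5
New det = 8 + -5 = 3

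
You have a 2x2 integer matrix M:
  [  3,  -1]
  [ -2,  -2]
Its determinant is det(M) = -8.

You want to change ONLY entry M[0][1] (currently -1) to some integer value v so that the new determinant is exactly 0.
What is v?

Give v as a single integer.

det is linear in entry M[0][1]: det = old_det + (v - -1) * C_01
Cofactor C_01 = 2
Want det = 0: -8 + (v - -1) * 2 = 0
  (v - -1) = 8 / 2 = 4
  v = -1 + (4) = 3

Answer: 3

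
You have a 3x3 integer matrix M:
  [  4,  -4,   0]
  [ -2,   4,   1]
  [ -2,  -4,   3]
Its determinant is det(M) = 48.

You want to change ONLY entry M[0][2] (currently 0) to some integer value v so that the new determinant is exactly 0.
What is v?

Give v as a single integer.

det is linear in entry M[0][2]: det = old_det + (v - 0) * C_02
Cofactor C_02 = 16
Want det = 0: 48 + (v - 0) * 16 = 0
  (v - 0) = -48 / 16 = -3
  v = 0 + (-3) = -3

Answer: -3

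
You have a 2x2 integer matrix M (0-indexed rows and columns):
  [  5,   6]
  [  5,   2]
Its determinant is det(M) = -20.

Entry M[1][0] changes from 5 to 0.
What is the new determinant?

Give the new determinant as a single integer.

det is linear in row 1: changing M[1][0] by delta changes det by delta * cofactor(1,0).
Cofactor C_10 = (-1)^(1+0) * minor(1,0) = -6
Entry delta = 0 - 5 = -5
Det delta = -5 * -6 = 30
New det = -20 + 30 = 10

Answer: 10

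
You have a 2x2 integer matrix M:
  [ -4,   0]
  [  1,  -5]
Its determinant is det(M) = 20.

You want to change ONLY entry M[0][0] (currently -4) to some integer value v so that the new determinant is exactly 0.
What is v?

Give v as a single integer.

Answer: 0

Derivation:
det is linear in entry M[0][0]: det = old_det + (v - -4) * C_00
Cofactor C_00 = -5
Want det = 0: 20 + (v - -4) * -5 = 0
  (v - -4) = -20 / -5 = 4
  v = -4 + (4) = 0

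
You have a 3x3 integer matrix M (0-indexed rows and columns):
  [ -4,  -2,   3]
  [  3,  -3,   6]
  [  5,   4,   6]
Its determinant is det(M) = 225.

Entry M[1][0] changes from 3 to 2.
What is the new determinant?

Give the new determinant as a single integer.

det is linear in row 1: changing M[1][0] by delta changes det by delta * cofactor(1,0).
Cofactor C_10 = (-1)^(1+0) * minor(1,0) = 24
Entry delta = 2 - 3 = -1
Det delta = -1 * 24 = -24
New det = 225 + -24 = 201

Answer: 201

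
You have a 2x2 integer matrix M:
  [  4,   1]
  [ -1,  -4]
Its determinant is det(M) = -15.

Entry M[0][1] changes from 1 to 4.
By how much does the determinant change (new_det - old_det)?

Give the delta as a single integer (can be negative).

Cofactor C_01 = 1
Entry delta = 4 - 1 = 3
Det delta = entry_delta * cofactor = 3 * 1 = 3

Answer: 3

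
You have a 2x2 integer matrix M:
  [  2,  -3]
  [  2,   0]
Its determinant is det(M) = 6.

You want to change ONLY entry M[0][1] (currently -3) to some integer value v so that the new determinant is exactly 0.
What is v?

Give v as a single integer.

Answer: 0

Derivation:
det is linear in entry M[0][1]: det = old_det + (v - -3) * C_01
Cofactor C_01 = -2
Want det = 0: 6 + (v - -3) * -2 = 0
  (v - -3) = -6 / -2 = 3
  v = -3 + (3) = 0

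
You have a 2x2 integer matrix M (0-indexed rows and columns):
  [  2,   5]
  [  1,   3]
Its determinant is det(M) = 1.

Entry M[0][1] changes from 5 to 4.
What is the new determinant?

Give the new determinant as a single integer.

det is linear in row 0: changing M[0][1] by delta changes det by delta * cofactor(0,1).
Cofactor C_01 = (-1)^(0+1) * minor(0,1) = -1
Entry delta = 4 - 5 = -1
Det delta = -1 * -1 = 1
New det = 1 + 1 = 2

Answer: 2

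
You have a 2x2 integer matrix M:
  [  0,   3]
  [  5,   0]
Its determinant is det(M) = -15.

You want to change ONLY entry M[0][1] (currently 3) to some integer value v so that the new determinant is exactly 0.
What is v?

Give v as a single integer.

Answer: 0

Derivation:
det is linear in entry M[0][1]: det = old_det + (v - 3) * C_01
Cofactor C_01 = -5
Want det = 0: -15 + (v - 3) * -5 = 0
  (v - 3) = 15 / -5 = -3
  v = 3 + (-3) = 0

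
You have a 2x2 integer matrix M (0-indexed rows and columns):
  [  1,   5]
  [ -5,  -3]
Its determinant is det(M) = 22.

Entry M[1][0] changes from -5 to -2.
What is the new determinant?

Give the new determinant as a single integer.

det is linear in row 1: changing M[1][0] by delta changes det by delta * cofactor(1,0).
Cofactor C_10 = (-1)^(1+0) * minor(1,0) = -5
Entry delta = -2 - -5 = 3
Det delta = 3 * -5 = -15
New det = 22 + -15 = 7

Answer: 7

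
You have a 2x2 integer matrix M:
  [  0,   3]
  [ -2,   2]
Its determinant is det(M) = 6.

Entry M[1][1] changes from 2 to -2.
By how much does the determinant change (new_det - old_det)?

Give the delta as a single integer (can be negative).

Cofactor C_11 = 0
Entry delta = -2 - 2 = -4
Det delta = entry_delta * cofactor = -4 * 0 = 0

Answer: 0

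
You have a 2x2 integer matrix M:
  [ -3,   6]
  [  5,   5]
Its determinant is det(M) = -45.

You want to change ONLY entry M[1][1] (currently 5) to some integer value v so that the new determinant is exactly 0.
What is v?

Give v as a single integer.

det is linear in entry M[1][1]: det = old_det + (v - 5) * C_11
Cofactor C_11 = -3
Want det = 0: -45 + (v - 5) * -3 = 0
  (v - 5) = 45 / -3 = -15
  v = 5 + (-15) = -10

Answer: -10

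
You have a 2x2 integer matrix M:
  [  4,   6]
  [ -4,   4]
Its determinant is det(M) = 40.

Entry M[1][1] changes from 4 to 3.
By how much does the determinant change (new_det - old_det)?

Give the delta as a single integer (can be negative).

Cofactor C_11 = 4
Entry delta = 3 - 4 = -1
Det delta = entry_delta * cofactor = -1 * 4 = -4

Answer: -4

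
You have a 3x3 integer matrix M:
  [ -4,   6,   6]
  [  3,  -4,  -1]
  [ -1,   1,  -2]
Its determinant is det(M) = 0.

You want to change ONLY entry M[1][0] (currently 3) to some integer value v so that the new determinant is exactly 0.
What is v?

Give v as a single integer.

Answer: 3

Derivation:
det is linear in entry M[1][0]: det = old_det + (v - 3) * C_10
Cofactor C_10 = 18
Want det = 0: 0 + (v - 3) * 18 = 0
  (v - 3) = 0 / 18 = 0
  v = 3 + (0) = 3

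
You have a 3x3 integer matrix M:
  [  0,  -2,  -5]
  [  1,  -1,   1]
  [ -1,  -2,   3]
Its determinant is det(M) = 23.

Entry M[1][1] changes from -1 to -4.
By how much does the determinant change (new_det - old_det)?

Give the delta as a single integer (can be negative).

Cofactor C_11 = -5
Entry delta = -4 - -1 = -3
Det delta = entry_delta * cofactor = -3 * -5 = 15

Answer: 15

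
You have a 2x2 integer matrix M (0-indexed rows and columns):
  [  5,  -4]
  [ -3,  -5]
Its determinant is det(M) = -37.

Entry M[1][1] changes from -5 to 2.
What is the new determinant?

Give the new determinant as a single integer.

Answer: -2

Derivation:
det is linear in row 1: changing M[1][1] by delta changes det by delta * cofactor(1,1).
Cofactor C_11 = (-1)^(1+1) * minor(1,1) = 5
Entry delta = 2 - -5 = 7
Det delta = 7 * 5 = 35
New det = -37 + 35 = -2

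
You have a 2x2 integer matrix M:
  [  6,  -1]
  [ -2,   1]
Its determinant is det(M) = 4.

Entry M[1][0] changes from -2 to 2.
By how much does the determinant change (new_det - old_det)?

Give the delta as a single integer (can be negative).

Cofactor C_10 = 1
Entry delta = 2 - -2 = 4
Det delta = entry_delta * cofactor = 4 * 1 = 4

Answer: 4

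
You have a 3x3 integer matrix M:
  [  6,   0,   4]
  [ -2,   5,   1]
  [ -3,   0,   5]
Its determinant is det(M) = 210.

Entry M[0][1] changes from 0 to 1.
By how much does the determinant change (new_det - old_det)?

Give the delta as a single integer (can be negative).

Cofactor C_01 = 7
Entry delta = 1 - 0 = 1
Det delta = entry_delta * cofactor = 1 * 7 = 7

Answer: 7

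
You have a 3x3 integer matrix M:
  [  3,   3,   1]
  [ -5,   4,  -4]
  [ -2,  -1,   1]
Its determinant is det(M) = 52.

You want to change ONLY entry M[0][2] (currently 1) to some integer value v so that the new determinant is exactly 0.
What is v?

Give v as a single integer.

det is linear in entry M[0][2]: det = old_det + (v - 1) * C_02
Cofactor C_02 = 13
Want det = 0: 52 + (v - 1) * 13 = 0
  (v - 1) = -52 / 13 = -4
  v = 1 + (-4) = -3

Answer: -3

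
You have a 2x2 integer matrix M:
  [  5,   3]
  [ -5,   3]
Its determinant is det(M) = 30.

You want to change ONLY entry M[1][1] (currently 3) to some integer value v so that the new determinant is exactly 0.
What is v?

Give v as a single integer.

det is linear in entry M[1][1]: det = old_det + (v - 3) * C_11
Cofactor C_11 = 5
Want det = 0: 30 + (v - 3) * 5 = 0
  (v - 3) = -30 / 5 = -6
  v = 3 + (-6) = -3

Answer: -3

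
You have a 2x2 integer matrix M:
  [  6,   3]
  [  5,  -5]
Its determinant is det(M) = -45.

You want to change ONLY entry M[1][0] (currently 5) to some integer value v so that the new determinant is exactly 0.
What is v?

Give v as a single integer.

det is linear in entry M[1][0]: det = old_det + (v - 5) * C_10
Cofactor C_10 = -3
Want det = 0: -45 + (v - 5) * -3 = 0
  (v - 5) = 45 / -3 = -15
  v = 5 + (-15) = -10

Answer: -10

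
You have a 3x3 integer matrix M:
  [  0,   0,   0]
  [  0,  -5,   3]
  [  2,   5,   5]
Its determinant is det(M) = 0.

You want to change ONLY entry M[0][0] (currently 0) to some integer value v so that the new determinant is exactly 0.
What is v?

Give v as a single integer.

det is linear in entry M[0][0]: det = old_det + (v - 0) * C_00
Cofactor C_00 = -40
Want det = 0: 0 + (v - 0) * -40 = 0
  (v - 0) = 0 / -40 = 0
  v = 0 + (0) = 0

Answer: 0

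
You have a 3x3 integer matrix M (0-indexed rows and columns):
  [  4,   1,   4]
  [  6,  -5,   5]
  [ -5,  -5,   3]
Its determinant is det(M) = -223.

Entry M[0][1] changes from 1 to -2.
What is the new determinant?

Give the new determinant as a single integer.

det is linear in row 0: changing M[0][1] by delta changes det by delta * cofactor(0,1).
Cofactor C_01 = (-1)^(0+1) * minor(0,1) = -43
Entry delta = -2 - 1 = -3
Det delta = -3 * -43 = 129
New det = -223 + 129 = -94

Answer: -94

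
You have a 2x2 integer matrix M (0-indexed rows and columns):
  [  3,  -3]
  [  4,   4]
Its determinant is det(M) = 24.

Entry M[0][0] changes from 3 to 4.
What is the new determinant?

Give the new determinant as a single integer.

Answer: 28

Derivation:
det is linear in row 0: changing M[0][0] by delta changes det by delta * cofactor(0,0).
Cofactor C_00 = (-1)^(0+0) * minor(0,0) = 4
Entry delta = 4 - 3 = 1
Det delta = 1 * 4 = 4
New det = 24 + 4 = 28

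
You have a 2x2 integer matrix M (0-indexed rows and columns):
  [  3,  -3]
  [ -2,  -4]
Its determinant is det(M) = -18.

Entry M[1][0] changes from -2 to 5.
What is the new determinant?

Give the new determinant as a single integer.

Answer: 3

Derivation:
det is linear in row 1: changing M[1][0] by delta changes det by delta * cofactor(1,0).
Cofactor C_10 = (-1)^(1+0) * minor(1,0) = 3
Entry delta = 5 - -2 = 7
Det delta = 7 * 3 = 21
New det = -18 + 21 = 3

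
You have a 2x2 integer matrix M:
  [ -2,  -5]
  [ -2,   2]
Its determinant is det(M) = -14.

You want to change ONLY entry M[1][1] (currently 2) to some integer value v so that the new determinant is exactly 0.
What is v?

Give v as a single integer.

Answer: -5

Derivation:
det is linear in entry M[1][1]: det = old_det + (v - 2) * C_11
Cofactor C_11 = -2
Want det = 0: -14 + (v - 2) * -2 = 0
  (v - 2) = 14 / -2 = -7
  v = 2 + (-7) = -5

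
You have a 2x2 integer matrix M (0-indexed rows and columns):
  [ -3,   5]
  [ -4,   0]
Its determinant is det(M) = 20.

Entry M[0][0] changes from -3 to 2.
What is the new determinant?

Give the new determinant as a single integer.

Answer: 20

Derivation:
det is linear in row 0: changing M[0][0] by delta changes det by delta * cofactor(0,0).
Cofactor C_00 = (-1)^(0+0) * minor(0,0) = 0
Entry delta = 2 - -3 = 5
Det delta = 5 * 0 = 0
New det = 20 + 0 = 20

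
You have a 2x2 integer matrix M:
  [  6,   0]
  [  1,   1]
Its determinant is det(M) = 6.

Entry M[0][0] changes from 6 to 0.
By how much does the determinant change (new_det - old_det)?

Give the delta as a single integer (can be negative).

Cofactor C_00 = 1
Entry delta = 0 - 6 = -6
Det delta = entry_delta * cofactor = -6 * 1 = -6

Answer: -6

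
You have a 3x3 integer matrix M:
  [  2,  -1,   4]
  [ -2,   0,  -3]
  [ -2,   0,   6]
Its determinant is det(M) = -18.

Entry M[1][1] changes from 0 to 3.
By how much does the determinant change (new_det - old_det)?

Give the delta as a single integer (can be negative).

Answer: 60

Derivation:
Cofactor C_11 = 20
Entry delta = 3 - 0 = 3
Det delta = entry_delta * cofactor = 3 * 20 = 60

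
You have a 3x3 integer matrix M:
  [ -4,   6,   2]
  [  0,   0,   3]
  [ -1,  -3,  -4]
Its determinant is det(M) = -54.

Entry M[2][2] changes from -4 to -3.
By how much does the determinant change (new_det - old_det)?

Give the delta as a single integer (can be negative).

Answer: 0

Derivation:
Cofactor C_22 = 0
Entry delta = -3 - -4 = 1
Det delta = entry_delta * cofactor = 1 * 0 = 0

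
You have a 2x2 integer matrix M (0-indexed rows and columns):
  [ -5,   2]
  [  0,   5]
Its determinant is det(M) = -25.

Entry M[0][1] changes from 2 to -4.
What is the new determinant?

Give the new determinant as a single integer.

det is linear in row 0: changing M[0][1] by delta changes det by delta * cofactor(0,1).
Cofactor C_01 = (-1)^(0+1) * minor(0,1) = 0
Entry delta = -4 - 2 = -6
Det delta = -6 * 0 = 0
New det = -25 + 0 = -25

Answer: -25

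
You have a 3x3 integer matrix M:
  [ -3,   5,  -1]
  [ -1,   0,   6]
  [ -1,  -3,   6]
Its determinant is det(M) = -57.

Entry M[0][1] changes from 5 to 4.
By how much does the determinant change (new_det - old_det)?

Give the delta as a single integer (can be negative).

Answer: 0

Derivation:
Cofactor C_01 = 0
Entry delta = 4 - 5 = -1
Det delta = entry_delta * cofactor = -1 * 0 = 0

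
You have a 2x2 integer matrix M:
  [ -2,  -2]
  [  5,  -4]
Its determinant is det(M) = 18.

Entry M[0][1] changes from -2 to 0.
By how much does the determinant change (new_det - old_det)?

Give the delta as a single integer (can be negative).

Answer: -10

Derivation:
Cofactor C_01 = -5
Entry delta = 0 - -2 = 2
Det delta = entry_delta * cofactor = 2 * -5 = -10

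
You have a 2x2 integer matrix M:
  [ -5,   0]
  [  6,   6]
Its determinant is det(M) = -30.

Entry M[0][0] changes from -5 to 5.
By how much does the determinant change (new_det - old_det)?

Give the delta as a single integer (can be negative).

Cofactor C_00 = 6
Entry delta = 5 - -5 = 10
Det delta = entry_delta * cofactor = 10 * 6 = 60

Answer: 60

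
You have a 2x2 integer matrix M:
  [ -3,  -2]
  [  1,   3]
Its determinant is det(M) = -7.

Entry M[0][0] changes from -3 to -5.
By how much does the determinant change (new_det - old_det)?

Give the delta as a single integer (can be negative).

Answer: -6

Derivation:
Cofactor C_00 = 3
Entry delta = -5 - -3 = -2
Det delta = entry_delta * cofactor = -2 * 3 = -6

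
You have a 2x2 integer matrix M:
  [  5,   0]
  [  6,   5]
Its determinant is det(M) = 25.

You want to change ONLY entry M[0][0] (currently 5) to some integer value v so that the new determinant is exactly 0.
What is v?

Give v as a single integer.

det is linear in entry M[0][0]: det = old_det + (v - 5) * C_00
Cofactor C_00 = 5
Want det = 0: 25 + (v - 5) * 5 = 0
  (v - 5) = -25 / 5 = -5
  v = 5 + (-5) = 0

Answer: 0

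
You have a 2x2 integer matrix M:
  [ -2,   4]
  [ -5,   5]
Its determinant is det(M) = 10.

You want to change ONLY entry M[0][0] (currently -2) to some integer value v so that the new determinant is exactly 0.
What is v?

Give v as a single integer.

Answer: -4

Derivation:
det is linear in entry M[0][0]: det = old_det + (v - -2) * C_00
Cofactor C_00 = 5
Want det = 0: 10 + (v - -2) * 5 = 0
  (v - -2) = -10 / 5 = -2
  v = -2 + (-2) = -4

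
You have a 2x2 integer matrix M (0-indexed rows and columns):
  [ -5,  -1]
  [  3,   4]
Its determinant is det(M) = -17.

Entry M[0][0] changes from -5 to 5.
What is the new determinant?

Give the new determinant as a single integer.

Answer: 23

Derivation:
det is linear in row 0: changing M[0][0] by delta changes det by delta * cofactor(0,0).
Cofactor C_00 = (-1)^(0+0) * minor(0,0) = 4
Entry delta = 5 - -5 = 10
Det delta = 10 * 4 = 40
New det = -17 + 40 = 23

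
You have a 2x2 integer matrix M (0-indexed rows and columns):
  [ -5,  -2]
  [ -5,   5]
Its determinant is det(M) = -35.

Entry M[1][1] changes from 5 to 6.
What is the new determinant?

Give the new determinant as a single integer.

det is linear in row 1: changing M[1][1] by delta changes det by delta * cofactor(1,1).
Cofactor C_11 = (-1)^(1+1) * minor(1,1) = -5
Entry delta = 6 - 5 = 1
Det delta = 1 * -5 = -5
New det = -35 + -5 = -40

Answer: -40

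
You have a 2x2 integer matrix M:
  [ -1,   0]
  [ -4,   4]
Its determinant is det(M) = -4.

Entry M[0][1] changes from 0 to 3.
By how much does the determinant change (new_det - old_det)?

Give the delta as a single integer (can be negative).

Answer: 12

Derivation:
Cofactor C_01 = 4
Entry delta = 3 - 0 = 3
Det delta = entry_delta * cofactor = 3 * 4 = 12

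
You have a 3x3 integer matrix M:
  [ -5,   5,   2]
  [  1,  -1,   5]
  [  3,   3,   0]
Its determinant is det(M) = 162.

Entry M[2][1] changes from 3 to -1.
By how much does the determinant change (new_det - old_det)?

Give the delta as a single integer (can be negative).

Cofactor C_21 = 27
Entry delta = -1 - 3 = -4
Det delta = entry_delta * cofactor = -4 * 27 = -108

Answer: -108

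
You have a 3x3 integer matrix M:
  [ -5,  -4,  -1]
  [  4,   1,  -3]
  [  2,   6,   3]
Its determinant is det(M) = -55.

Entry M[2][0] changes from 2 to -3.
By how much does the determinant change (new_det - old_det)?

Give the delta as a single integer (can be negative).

Answer: -65

Derivation:
Cofactor C_20 = 13
Entry delta = -3 - 2 = -5
Det delta = entry_delta * cofactor = -5 * 13 = -65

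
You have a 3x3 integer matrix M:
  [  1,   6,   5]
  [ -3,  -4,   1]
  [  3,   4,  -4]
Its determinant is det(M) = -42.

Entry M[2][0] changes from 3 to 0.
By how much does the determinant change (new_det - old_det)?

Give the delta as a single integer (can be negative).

Cofactor C_20 = 26
Entry delta = 0 - 3 = -3
Det delta = entry_delta * cofactor = -3 * 26 = -78

Answer: -78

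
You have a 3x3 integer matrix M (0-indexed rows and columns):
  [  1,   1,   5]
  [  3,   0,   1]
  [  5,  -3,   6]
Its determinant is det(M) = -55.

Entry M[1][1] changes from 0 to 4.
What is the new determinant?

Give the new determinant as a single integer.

det is linear in row 1: changing M[1][1] by delta changes det by delta * cofactor(1,1).
Cofactor C_11 = (-1)^(1+1) * minor(1,1) = -19
Entry delta = 4 - 0 = 4
Det delta = 4 * -19 = -76
New det = -55 + -76 = -131

Answer: -131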